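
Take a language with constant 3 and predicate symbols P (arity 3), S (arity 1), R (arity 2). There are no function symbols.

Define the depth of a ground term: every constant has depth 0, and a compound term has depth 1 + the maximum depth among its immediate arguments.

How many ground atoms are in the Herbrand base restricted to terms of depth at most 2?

First count ground terms of depth ≤ 2.
With no function symbols every ground term is a constant, so there is exactly 1 ground term at every depth bound.
N_0 = 1
N_1 = 1
N_2 = 1
So |H| = 1.
Each predicate of arity r yields |H|^r ground atoms (one per choice of an r-tuple from H):
  P: 1^3 = 1;  S: 1;  R: 1^2 = 1
Total ground atoms: 1 + 1 + 1 = 3.

3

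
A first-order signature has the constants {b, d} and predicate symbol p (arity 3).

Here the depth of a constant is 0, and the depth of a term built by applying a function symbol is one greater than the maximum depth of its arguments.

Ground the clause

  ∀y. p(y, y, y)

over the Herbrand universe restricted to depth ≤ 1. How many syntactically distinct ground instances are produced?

Ground terms of depth ≤ 1:
  With no function symbols every ground term is a constant, so there are exactly 2 ground terms at every depth bound.
  N_0 = 2
  N_1 = 2
  Explicitly: b, d.
So there are 2 ground terms available for substitution.
The variable y ranges independently over the available ground terms, and distinct assignments produce distinct instances.
Number of ground instances = 2.

2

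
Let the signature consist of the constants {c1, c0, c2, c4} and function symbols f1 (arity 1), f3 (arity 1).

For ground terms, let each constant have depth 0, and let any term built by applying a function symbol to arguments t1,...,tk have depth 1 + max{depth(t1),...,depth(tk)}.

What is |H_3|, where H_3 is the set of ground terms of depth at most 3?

Let N_k count ground terms of depth at most k. Each non-constant term of depth ≤ k is some function symbol applied to depth-≤(k−1) arguments, giving N_k = 4 + N_{k-1} + N_{k-1}.
N_0 = 4
N_1 = 4 + 4 + 4 = 12
N_2 = 4 + 12 + 12 = 28
N_3 = 4 + 28 + 28 = 60

60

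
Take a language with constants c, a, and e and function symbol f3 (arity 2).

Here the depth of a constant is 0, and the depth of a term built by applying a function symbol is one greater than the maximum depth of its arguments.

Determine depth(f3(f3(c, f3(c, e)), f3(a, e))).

depth(f3(c, e)) = 1 + max(0, 0) = 1
depth(f3(c, f3(c, e))) = 1 + max(0, 1) = 2
depth(f3(a, e)) = 1 + max(0, 0) = 1
depth(f3(f3(c, f3(c, e)), f3(a, e))) = 1 + max(2, 1) = 3

3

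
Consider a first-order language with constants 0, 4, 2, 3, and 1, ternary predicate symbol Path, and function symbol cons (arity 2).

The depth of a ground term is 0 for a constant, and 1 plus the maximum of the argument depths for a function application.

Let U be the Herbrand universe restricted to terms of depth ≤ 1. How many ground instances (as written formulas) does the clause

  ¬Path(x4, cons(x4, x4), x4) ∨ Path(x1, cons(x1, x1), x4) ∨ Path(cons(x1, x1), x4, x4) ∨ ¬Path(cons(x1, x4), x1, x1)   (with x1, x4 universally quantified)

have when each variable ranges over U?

900

Ground terms of depth ≤ 1:
  Let N_k count ground terms of depth at most k. Each non-constant term of depth ≤ k is some function symbol applied to depth-≤(k−1) arguments, giving N_k = 5 + N_{k-1}^2.
  N_0 = 5
  N_1 = 5 + 5^2 = 30
So there are 30 ground terms available for substitution.
Each of x1, x4 ranges independently over the available ground terms, and distinct assignments produce distinct instances.
Number of ground instances = 30^2 = 900.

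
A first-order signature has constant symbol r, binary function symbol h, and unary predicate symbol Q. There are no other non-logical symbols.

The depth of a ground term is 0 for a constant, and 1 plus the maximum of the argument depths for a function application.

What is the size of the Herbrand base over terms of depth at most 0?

1

First count ground terms of depth ≤ 0.
Let N_k = |{terms of depth ≤ k}|. Then N_0 = 1 and N_k = 1 + N_{k-1}^2 for k ≥ 1 (one summand per function symbol, arity giving the exponent).
N_0 = 1
Explicitly: r.
So |H| = 1.
For each predicate symbol, the number of ground atoms is |H| raised to its arity; summing:
  Q: 1
Total ground atoms: 1.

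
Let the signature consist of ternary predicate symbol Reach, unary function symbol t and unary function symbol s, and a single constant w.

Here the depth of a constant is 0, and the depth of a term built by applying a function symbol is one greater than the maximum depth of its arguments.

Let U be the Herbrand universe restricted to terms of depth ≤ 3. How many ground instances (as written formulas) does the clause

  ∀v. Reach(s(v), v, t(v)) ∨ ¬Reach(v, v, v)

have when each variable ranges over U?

Ground terms of depth ≤ 3:
  Let N_k = |{terms of depth ≤ k}|. Then N_0 = 1 and N_k = 1 + N_{k-1} + N_{k-1} for k ≥ 1 (one summand per function symbol, arity giving the exponent).
  N_0 = 1
  N_1 = 1 + 1 + 1 = 3
  N_2 = 1 + 3 + 3 = 7
  N_3 = 1 + 7 + 7 = 15
So there are 15 ground terms available for substitution.
The variable v ranges independently over the available ground terms, and distinct assignments produce distinct instances.
Number of ground instances = 15.

15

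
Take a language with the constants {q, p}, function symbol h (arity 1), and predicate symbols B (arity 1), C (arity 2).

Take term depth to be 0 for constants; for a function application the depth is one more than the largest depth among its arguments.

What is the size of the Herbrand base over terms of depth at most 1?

20

First count ground terms of depth ≤ 1.
Count level by level. With function symbols h/1, the terms of depth ≤ k are the 2 constants together with each function applied to depth-≤(k−1) tuples, so N_k = 2 + N_{k-1}.
N_0 = 2
N_1 = 2 + 2 = 4
Explicitly: q, p, h(q), h(p).
So |H| = 4.
Ground atoms are formed by filling each argument slot of a predicate with a term from H, so an r-ary predicate gives |H|^r atoms:
  B: 4;  C: 4^2 = 16
Total ground atoms: 4 + 16 = 20.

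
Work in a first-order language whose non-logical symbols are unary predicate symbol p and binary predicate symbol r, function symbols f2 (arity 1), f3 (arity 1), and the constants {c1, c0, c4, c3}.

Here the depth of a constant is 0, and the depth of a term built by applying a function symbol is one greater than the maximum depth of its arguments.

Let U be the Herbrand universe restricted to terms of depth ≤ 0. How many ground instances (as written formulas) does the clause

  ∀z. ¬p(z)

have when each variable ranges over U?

4

Ground terms of depth ≤ 0:
  Let N_k = |{terms of depth ≤ k}|. Then N_0 = 4 and N_k = 4 + N_{k-1} + N_{k-1} for k ≥ 1 (one summand per function symbol, arity giving the exponent).
  N_0 = 4
So there are 4 ground terms available for substitution.
There is 1 variable to instantiate (z),  occurring in at least one literal, so different choices give different ground instances.
Number of ground instances = 4.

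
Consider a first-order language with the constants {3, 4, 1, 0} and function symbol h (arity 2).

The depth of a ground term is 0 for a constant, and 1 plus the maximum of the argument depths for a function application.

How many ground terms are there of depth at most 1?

Let N_k count ground terms of depth at most k. Each non-constant term of depth ≤ k is some function symbol applied to depth-≤(k−1) arguments, giving N_k = 4 + N_{k-1}^2.
N_0 = 4
N_1 = 4 + 4^2 = 20

20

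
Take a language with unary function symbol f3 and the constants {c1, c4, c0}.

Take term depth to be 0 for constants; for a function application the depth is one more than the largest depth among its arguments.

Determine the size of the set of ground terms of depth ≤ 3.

Write N_k for the number of ground terms of depth ≤ k. A term of depth ≤ k is either a constant or a function symbol applied to arguments of depth ≤ k−1, so N_k = 3 + N_{k-1}.
N_0 = 3
N_1 = 3 + 3 = 6
N_2 = 3 + 6 = 9
N_3 = 3 + 9 = 12

12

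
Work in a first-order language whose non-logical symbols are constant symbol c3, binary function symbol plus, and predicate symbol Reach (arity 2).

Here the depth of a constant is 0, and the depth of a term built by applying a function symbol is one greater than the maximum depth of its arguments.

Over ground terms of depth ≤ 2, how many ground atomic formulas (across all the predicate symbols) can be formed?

First count ground terms of depth ≤ 2.
Let N_k = |{terms of depth ≤ k}|. Then N_0 = 1 and N_k = 1 + N_{k-1}^2 for k ≥ 1 (one summand per function symbol, arity giving the exponent).
N_0 = 1
N_1 = 1 + 1^2 = 2
N_2 = 1 + 2^2 = 5
Explicitly: c3, plus(c3, c3), plus(c3, plus(c3, c3)), plus(plus(c3, c3), c3), plus(plus(c3, c3), plus(c3, c3)).
So |H| = 5.
For each predicate symbol, the number of ground atoms is |H| raised to its arity; summing:
  Reach: 5^2 = 25
Total ground atoms: 25.

25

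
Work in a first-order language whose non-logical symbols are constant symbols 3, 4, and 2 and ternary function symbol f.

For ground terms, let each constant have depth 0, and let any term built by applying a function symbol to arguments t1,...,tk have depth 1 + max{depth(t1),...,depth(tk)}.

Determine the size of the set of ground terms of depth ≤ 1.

30

Write N_k for the number of ground terms of depth ≤ k. A term of depth ≤ k is either a constant or a function symbol applied to arguments of depth ≤ k−1, so N_k = 3 + N_{k-1}^3.
N_0 = 3
N_1 = 3 + 3^3 = 30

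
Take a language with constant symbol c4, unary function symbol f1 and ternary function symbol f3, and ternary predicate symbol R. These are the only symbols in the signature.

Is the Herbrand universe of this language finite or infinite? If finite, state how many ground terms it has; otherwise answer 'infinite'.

The signature has at least one function symbol (f1, arity 1) and at least one constant (c4).
Iterating f1 gives infinitely many distinct ground terms: c4, f1(c4), f1(f1(c4)), ...
So the Herbrand universe is infinite.

infinite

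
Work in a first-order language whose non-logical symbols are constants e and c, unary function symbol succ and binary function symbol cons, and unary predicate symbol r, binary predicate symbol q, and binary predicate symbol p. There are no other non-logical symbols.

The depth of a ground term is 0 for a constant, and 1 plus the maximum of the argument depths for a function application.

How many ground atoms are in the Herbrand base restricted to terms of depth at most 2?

First count ground terms of depth ≤ 2.
Write N_k for the number of ground terms of depth ≤ k. A term of depth ≤ k is either a constant or a function symbol applied to arguments of depth ≤ k−1, so N_k = 2 + N_{k-1} + N_{k-1}^2.
N_0 = 2
N_1 = 2 + 2 + 2^2 = 8
N_2 = 2 + 8 + 8^2 = 74
So |H| = 74.
For each predicate symbol, the number of ground atoms is |H| raised to its arity; summing:
  r: 74;  q: 74^2 = 5476;  p: 74^2 = 5476
Total ground atoms: 74 + 5476 + 5476 = 11026.

11026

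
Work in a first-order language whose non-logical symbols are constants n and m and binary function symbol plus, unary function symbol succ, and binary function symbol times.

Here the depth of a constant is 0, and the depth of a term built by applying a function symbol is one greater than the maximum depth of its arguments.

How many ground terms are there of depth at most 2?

Let N_k = |{terms of depth ≤ k}|. Then N_0 = 2 and N_k = 2 + N_{k-1}^2 + N_{k-1} + N_{k-1}^2 for k ≥ 1 (one summand per function symbol, arity giving the exponent).
N_0 = 2
N_1 = 2 + 2^2 + 2 + 2^2 = 12
N_2 = 2 + 12^2 + 12 + 12^2 = 302

302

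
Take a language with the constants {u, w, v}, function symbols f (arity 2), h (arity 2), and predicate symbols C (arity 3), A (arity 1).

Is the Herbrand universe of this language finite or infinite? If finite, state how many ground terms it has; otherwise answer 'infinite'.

infinite

The signature has at least one function symbol (f, arity 2) and at least one constant (u).
Iterating f gives infinitely many distinct ground terms: u, f(u, u), f(f(u, u), f(u, u)), ...
So the Herbrand universe is infinite.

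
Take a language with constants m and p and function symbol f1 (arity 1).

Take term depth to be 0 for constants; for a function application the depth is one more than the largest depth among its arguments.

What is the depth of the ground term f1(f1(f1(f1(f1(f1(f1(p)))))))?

7

depth(f1(p)) = 1 + depth(p) = 1 + 0 = 1
depth(f1(f1(p))) = 1 + depth(f1(p)) = 1 + 1 = 2
depth(f1(f1(f1(p)))) = 1 + depth(f1(f1(p))) = 1 + 2 = 3
depth(f1(f1(f1(f1(p))))) = 1 + depth(f1(f1(f1(p)))) = 1 + 3 = 4
depth(f1(f1(f1(f1(f1(p)))))) = 1 + depth(f1(f1(f1(f1(p))))) = 1 + 4 = 5
depth(f1(f1(f1(f1(f1(f1(p))))))) = 1 + depth(f1(f1(f1(f1(f1(p)))))) = 1 + 5 = 6
depth(f1(f1(f1(f1(f1(f1(f1(p)))))))) = 1 + depth(f1(f1(f1(f1(f1(f1(p))))))) = 1 + 6 = 7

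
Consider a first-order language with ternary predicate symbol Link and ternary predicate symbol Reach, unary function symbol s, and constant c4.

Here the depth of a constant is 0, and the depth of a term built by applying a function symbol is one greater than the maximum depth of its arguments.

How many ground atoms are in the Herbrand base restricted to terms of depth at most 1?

16

First count ground terms of depth ≤ 1.
If N_k denotes the number of depth-≤k ground terms, the 1 constant gives N_0 = 1, and each function symbol of arity r contributes N_{k-1}^r new terms at level k: N_k = 1 + N_{k-1}.
N_0 = 1
N_1 = 1 + 1 = 2
So |H| = 2.
Ground atoms are formed by filling each argument slot of a predicate with a term from H, so an r-ary predicate gives |H|^r atoms:
  Link: 2^3 = 8;  Reach: 2^3 = 8
Total ground atoms: 8 + 8 = 16.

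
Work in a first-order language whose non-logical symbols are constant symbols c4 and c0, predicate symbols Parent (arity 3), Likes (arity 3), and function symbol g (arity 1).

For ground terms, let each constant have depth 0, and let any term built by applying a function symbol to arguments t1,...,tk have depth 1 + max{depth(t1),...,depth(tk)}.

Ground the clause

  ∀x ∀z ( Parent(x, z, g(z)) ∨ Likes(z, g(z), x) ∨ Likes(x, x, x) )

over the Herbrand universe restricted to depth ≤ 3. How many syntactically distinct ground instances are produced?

Ground terms of depth ≤ 3:
  Let N_k = |{terms of depth ≤ k}|. Then N_0 = 2 and N_k = 2 + N_{k-1} for k ≥ 1 (one summand per function symbol, arity giving the exponent).
  N_0 = 2
  N_1 = 2 + 2 = 4
  N_2 = 2 + 4 = 6
  N_3 = 2 + 6 = 8
  Explicitly: c4, c0, g(c4), g(c0), g(g(c4)), g(g(c0)), g(g(g(c4))), g(g(g(c0))).
So there are 8 ground terms available for substitution.
There are 2 variables to instantiate (x, z), each occurring in at least one literal, so different choices give different ground instances.
Number of ground instances = 8^2 = 64.

64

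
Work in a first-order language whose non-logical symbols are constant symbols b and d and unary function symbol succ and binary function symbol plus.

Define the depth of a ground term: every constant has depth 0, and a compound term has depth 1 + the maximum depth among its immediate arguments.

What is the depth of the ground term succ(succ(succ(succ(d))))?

depth(succ(d)) = 1 + depth(d) = 1 + 0 = 1
depth(succ(succ(d))) = 1 + depth(succ(d)) = 1 + 1 = 2
depth(succ(succ(succ(d)))) = 1 + depth(succ(succ(d))) = 1 + 2 = 3
depth(succ(succ(succ(succ(d))))) = 1 + depth(succ(succ(succ(d)))) = 1 + 3 = 4

4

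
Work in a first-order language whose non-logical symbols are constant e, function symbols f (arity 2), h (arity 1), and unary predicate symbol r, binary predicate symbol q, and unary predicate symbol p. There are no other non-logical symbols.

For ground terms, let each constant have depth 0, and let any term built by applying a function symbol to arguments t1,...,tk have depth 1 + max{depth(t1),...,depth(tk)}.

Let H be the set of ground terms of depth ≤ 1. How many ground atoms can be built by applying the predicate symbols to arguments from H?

15

First count ground terms of depth ≤ 1.
Count level by level. With function symbols f/2, h/1, the terms of depth ≤ k are the 1 constant together with each function applied to depth-≤(k−1) tuples, so N_k = 1 + N_{k-1}^2 + N_{k-1}.
N_0 = 1
N_1 = 1 + 1^2 + 1 = 3
So |H| = 3.
A ground atom is a predicate applied to a tuple of terms from H, so the count is the sum over predicates of |H|^arity:
  r: 3;  q: 3^2 = 9;  p: 3
Total ground atoms: 3 + 9 + 3 = 15.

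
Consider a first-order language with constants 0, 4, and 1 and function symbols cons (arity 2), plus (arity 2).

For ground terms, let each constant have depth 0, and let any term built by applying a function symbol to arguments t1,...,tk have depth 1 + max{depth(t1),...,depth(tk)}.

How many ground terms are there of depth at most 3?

Let N_k count ground terms of depth at most k. Each non-constant term of depth ≤ k is some function symbol applied to depth-≤(k−1) arguments, giving N_k = 3 + N_{k-1}^2 + N_{k-1}^2.
N_0 = 3
N_1 = 3 + 3^2 + 3^2 = 21
N_2 = 3 + 21^2 + 21^2 = 885
N_3 = 3 + 885^2 + 885^2 = 1566453

1566453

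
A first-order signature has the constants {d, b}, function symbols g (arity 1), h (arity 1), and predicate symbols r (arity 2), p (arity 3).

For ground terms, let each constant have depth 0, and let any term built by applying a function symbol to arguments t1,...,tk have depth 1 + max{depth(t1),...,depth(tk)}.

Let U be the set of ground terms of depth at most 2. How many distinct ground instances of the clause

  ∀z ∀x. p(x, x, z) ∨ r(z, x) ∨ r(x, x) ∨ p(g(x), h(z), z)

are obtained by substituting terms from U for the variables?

Ground terms of depth ≤ 2:
  Let N_k count ground terms of depth at most k. Each non-constant term of depth ≤ k is some function symbol applied to depth-≤(k−1) arguments, giving N_k = 2 + N_{k-1} + N_{k-1}.
  N_0 = 2
  N_1 = 2 + 2 + 2 = 6
  N_2 = 2 + 6 + 6 = 14
So there are 14 ground terms available for substitution.
Each of z, x ranges independently over the available ground terms, and distinct assignments produce distinct instances.
Number of ground instances = 14^2 = 196.

196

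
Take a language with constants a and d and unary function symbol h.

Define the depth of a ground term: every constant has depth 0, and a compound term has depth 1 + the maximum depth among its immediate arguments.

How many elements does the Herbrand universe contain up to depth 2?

6

Count level by level. With function symbols h/1, the terms of depth ≤ k are the 2 constants together with each function applied to depth-≤(k−1) tuples, so N_k = 2 + N_{k-1}.
N_0 = 2
N_1 = 2 + 2 = 4
N_2 = 2 + 4 = 6
Explicitly: a, d, h(a), h(d), h(h(a)), h(h(d)).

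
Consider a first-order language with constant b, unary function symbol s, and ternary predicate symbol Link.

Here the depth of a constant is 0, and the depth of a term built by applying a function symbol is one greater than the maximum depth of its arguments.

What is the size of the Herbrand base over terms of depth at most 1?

8

First count ground terms of depth ≤ 1.
Count level by level. With function symbols s/1, the terms of depth ≤ k are the 1 constant together with each function applied to depth-≤(k−1) tuples, so N_k = 1 + N_{k-1}.
N_0 = 1
N_1 = 1 + 1 = 2
So |H| = 2.
Ground atoms are formed by filling each argument slot of a predicate with a term from H, so an r-ary predicate gives |H|^r atoms:
  Link: 2^3 = 8
Total ground atoms: 8.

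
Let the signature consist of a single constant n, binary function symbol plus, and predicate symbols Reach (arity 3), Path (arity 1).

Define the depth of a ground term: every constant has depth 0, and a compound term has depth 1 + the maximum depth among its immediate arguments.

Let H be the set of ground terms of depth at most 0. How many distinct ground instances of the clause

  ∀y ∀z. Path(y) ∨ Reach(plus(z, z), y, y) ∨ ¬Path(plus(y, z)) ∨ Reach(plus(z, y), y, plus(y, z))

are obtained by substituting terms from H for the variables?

Ground terms of depth ≤ 0:
  Write N_k for the number of ground terms of depth ≤ k. A term of depth ≤ k is either a constant or a function symbol applied to arguments of depth ≤ k−1, so N_k = 1 + N_{k-1}^2.
  N_0 = 1
  Explicitly: n.
So there is exactly 1 ground term available for substitution.
The clause has 2 distinct variables (y, z), each appearing in the body. In the free term algebra distinct substitutions yield syntactically distinct ground instances.
Number of ground instances = 1^2 = 1.

1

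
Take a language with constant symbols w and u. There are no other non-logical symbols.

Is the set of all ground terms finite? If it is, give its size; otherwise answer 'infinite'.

2

There are no function symbols, so every ground term is one of the 2 constants.
The Herbrand universe is {w, u}, which is finite with 2 elements.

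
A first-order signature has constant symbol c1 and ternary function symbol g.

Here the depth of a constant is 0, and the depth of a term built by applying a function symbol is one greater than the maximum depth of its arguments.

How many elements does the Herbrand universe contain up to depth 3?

Let N_k count ground terms of depth at most k. Each non-constant term of depth ≤ k is some function symbol applied to depth-≤(k−1) arguments, giving N_k = 1 + N_{k-1}^3.
N_0 = 1
N_1 = 1 + 1^3 = 2
N_2 = 1 + 2^3 = 9
N_3 = 1 + 9^3 = 730

730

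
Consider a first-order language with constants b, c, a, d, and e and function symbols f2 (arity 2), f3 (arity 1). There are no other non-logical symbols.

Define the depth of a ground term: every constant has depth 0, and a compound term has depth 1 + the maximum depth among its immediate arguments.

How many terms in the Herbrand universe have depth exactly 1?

Let N_k count ground terms of depth at most k. Each non-constant term of depth ≤ k is some function symbol applied to depth-≤(k−1) arguments, giving N_k = 5 + N_{k-1}^2 + N_{k-1}.
N_0 = 5
N_1 = 5 + 5^2 + 5 = 35
Terms of depth exactly 1: N_1 − N_0 = 35 − 5 = 30.

30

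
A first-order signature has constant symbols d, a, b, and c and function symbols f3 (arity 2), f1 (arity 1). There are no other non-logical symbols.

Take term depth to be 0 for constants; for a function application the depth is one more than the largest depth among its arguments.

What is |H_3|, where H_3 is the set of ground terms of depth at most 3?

Let N_k = |{terms of depth ≤ k}|. Then N_0 = 4 and N_k = 4 + N_{k-1}^2 + N_{k-1} for k ≥ 1 (one summand per function symbol, arity giving the exponent).
N_0 = 4
N_1 = 4 + 4^2 + 4 = 24
N_2 = 4 + 24^2 + 24 = 604
N_3 = 4 + 604^2 + 604 = 365424

365424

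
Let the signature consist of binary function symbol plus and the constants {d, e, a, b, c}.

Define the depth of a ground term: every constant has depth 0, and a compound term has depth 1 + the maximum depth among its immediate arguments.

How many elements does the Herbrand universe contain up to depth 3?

Write N_k for the number of ground terms of depth ≤ k. A term of depth ≤ k is either a constant or a function symbol applied to arguments of depth ≤ k−1, so N_k = 5 + N_{k-1}^2.
N_0 = 5
N_1 = 5 + 5^2 = 30
N_2 = 5 + 30^2 = 905
N_3 = 5 + 905^2 = 819030

819030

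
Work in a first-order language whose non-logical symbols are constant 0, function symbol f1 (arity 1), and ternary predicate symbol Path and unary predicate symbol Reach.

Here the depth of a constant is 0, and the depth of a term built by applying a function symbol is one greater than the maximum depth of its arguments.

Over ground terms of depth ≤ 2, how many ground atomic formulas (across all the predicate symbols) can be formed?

30

First count ground terms of depth ≤ 2.
Let N_k count ground terms of depth at most k. Each non-constant term of depth ≤ k is some function symbol applied to depth-≤(k−1) arguments, giving N_k = 1 + N_{k-1}.
N_0 = 1
N_1 = 1 + 1 = 2
N_2 = 1 + 2 = 3
Explicitly: 0, f1(0), f1(f1(0)).
So |H| = 3.
Each predicate of arity r yields |H|^r ground atoms (one per choice of an r-tuple from H):
  Path: 3^3 = 27;  Reach: 3
Total ground atoms: 27 + 3 = 30.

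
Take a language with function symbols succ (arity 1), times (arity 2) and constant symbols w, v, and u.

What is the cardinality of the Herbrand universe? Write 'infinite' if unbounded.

The signature has at least one function symbol (succ, arity 1) and at least one constant (w).
Iterating succ gives infinitely many distinct ground terms: w, succ(w), succ(succ(w)), ...
So the Herbrand universe is infinite.

infinite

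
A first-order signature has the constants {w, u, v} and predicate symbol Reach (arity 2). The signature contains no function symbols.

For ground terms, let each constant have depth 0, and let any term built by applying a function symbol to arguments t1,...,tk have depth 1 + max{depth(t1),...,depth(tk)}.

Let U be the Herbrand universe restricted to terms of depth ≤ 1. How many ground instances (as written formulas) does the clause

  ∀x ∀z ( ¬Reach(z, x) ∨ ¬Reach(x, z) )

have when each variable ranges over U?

Ground terms of depth ≤ 1:
  With no function symbols every ground term is a constant, so there are exactly 3 ground terms at every depth bound.
  N_0 = 3
  N_1 = 3
So there are 3 ground terms available for substitution.
The clause has 2 distinct variables (x, z), each appearing in the body. In the free term algebra distinct substitutions yield syntactically distinct ground instances.
Number of ground instances = 3^2 = 9.

9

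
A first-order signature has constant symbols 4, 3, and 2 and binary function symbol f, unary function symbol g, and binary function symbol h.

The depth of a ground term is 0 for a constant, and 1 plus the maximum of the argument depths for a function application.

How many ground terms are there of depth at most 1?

Count level by level. With function symbols f/2, g/1, h/2, the terms of depth ≤ k are the 3 constants together with each function applied to depth-≤(k−1) tuples, so N_k = 3 + N_{k-1}^2 + N_{k-1} + N_{k-1}^2.
N_0 = 3
N_1 = 3 + 3^2 + 3 + 3^2 = 24

24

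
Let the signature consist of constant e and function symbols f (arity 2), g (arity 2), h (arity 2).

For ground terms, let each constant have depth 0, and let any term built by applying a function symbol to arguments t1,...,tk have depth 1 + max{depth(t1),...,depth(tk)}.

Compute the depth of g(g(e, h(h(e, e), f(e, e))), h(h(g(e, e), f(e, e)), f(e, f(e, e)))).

depth(h(e, e)) = 1 + max(0, 0) = 1
depth(f(e, e)) = 1 + max(0, 0) = 1
depth(h(h(e, e), f(e, e))) = 1 + max(1, 1) = 2
depth(g(e, h(h(e, e), f(e, e)))) = 1 + max(0, 2) = 3
depth(g(e, e)) = 1 + max(0, 0) = 1
depth(h(g(e, e), f(e, e))) = 1 + max(1, 1) = 2
depth(f(e, f(e, e))) = 1 + max(0, 1) = 2
depth(h(h(g(e, e), f(e, e)), f(e, f(e, e)))) = 1 + max(2, 2) = 3
depth(g(g(e, h(h(e, e), f(e, e))), h(h(g(e, e), f(e, e)), f(e, f(e, e))))) = 1 + max(3, 3) = 4

4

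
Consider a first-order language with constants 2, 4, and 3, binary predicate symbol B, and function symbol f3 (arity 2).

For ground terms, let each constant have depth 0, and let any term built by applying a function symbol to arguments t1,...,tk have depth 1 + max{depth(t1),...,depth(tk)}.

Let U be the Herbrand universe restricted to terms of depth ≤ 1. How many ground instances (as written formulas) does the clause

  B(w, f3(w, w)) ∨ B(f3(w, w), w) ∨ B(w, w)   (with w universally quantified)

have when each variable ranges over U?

Ground terms of depth ≤ 1:
  Count level by level. With function symbols f3/2, the terms of depth ≤ k are the 3 constants together with each function applied to depth-≤(k−1) tuples, so N_k = 3 + N_{k-1}^2.
  N_0 = 3
  N_1 = 3 + 3^2 = 12
  Explicitly: 2, 4, 3, f3(2, 2), f3(2, 4), f3(2, 3), f3(4, 2), f3(4, 4), f3(4, 3), f3(3, 2), f3(3, 4), f3(3, 3).
So there are 12 ground terms available for substitution.
The body mentions the single quantified variable w; since ground terms form a free algebra, no two substitutions collapse to the same formula.
Number of ground instances = 12.

12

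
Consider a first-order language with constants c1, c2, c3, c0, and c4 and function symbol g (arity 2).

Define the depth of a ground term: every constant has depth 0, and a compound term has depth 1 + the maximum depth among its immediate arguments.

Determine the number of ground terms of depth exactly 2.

Let N_k = |{terms of depth ≤ k}|. Then N_0 = 5 and N_k = 5 + N_{k-1}^2 for k ≥ 1 (one summand per function symbol, arity giving the exponent).
N_0 = 5
N_1 = 5 + 5^2 = 30
N_2 = 5 + 30^2 = 905
Terms of depth exactly 2: N_2 − N_1 = 905 − 30 = 875.

875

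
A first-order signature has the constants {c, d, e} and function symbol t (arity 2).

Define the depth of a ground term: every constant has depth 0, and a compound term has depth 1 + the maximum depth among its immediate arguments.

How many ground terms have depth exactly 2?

Let N_k = |{terms of depth ≤ k}|. Then N_0 = 3 and N_k = 3 + N_{k-1}^2 for k ≥ 1 (one summand per function symbol, arity giving the exponent).
N_0 = 3
N_1 = 3 + 3^2 = 12
N_2 = 3 + 12^2 = 147
Terms of depth exactly 2: N_2 − N_1 = 147 − 12 = 135.

135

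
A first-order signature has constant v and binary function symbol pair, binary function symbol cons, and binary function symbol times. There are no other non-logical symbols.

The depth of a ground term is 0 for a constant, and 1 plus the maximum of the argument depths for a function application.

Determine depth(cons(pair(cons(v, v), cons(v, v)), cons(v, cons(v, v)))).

depth(cons(v, v)) = 1 + max(0, 0) = 1
depth(pair(cons(v, v), cons(v, v))) = 1 + max(1, 1) = 2
depth(cons(v, cons(v, v))) = 1 + max(0, 1) = 2
depth(cons(pair(cons(v, v), cons(v, v)), cons(v, cons(v, v)))) = 1 + max(2, 2) = 3

3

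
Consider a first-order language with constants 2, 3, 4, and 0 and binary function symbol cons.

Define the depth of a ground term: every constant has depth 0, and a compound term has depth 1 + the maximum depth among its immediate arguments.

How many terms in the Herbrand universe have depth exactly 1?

16

If N_k denotes the number of depth-≤k ground terms, the 4 constants give N_0 = 4, and each function symbol of arity r contributes N_{k-1}^r new terms at level k: N_k = 4 + N_{k-1}^2.
N_0 = 4
N_1 = 4 + 4^2 = 20
Terms of depth exactly 1: N_1 − N_0 = 20 − 4 = 16.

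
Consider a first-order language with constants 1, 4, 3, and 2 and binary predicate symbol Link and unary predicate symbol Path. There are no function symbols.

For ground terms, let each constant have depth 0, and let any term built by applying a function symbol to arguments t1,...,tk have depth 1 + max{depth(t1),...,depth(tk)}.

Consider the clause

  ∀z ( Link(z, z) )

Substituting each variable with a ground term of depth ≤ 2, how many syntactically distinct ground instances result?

4

Ground terms of depth ≤ 2:
  With no function symbols every ground term is a constant, so there are exactly 4 ground terms at every depth bound.
  N_0 = 4
  N_1 = 4
  N_2 = 4
So there are 4 ground terms available for substitution.
The body mentions the single quantified variable z; since ground terms form a free algebra, no two substitutions collapse to the same formula.
Number of ground instances = 4.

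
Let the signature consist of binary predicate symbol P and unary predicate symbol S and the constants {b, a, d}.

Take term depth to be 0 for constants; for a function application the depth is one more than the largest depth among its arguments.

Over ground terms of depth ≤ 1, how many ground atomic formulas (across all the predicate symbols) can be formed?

First count ground terms of depth ≤ 1.
With no function symbols every ground term is a constant, so there are exactly 3 ground terms at every depth bound.
N_0 = 3
N_1 = 3
So |H| = 3.
A ground atom is a predicate applied to a tuple of terms from H, so the count is the sum over predicates of |H|^arity:
  P: 3^2 = 9;  S: 3
Total ground atoms: 9 + 3 = 12.

12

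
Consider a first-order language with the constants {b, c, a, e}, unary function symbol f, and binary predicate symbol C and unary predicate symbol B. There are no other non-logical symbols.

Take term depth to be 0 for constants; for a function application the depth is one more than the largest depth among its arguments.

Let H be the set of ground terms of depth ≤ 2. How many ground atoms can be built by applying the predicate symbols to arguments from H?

156

First count ground terms of depth ≤ 2.
Let N_k count ground terms of depth at most k. Each non-constant term of depth ≤ k is some function symbol applied to depth-≤(k−1) arguments, giving N_k = 4 + N_{k-1}.
N_0 = 4
N_1 = 4 + 4 = 8
N_2 = 4 + 8 = 12
Explicitly: b, c, a, e, f(b), f(c), f(a), f(e), f(f(b)), f(f(c)), f(f(a)), f(f(e)).
So |H| = 12.
Ground atoms are formed by filling each argument slot of a predicate with a term from H, so an r-ary predicate gives |H|^r atoms:
  C: 12^2 = 144;  B: 12
Total ground atoms: 144 + 12 = 156.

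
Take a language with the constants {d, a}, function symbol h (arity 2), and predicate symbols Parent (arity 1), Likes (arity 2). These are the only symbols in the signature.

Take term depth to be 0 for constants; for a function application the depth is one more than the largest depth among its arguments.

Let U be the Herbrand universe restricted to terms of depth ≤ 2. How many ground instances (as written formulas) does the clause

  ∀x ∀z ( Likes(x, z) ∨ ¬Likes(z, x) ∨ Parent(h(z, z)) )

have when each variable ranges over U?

1444

Ground terms of depth ≤ 2:
  Write N_k for the number of ground terms of depth ≤ k. A term of depth ≤ k is either a constant or a function symbol applied to arguments of depth ≤ k−1, so N_k = 2 + N_{k-1}^2.
  N_0 = 2
  N_1 = 2 + 2^2 = 6
  N_2 = 2 + 6^2 = 38
So there are 38 ground terms available for substitution.
Each of x, z ranges independently over the available ground terms, and distinct assignments produce distinct instances.
Number of ground instances = 38^2 = 1444.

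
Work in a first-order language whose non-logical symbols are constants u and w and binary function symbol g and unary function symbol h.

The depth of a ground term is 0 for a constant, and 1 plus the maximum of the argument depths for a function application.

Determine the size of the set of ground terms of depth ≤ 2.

Let N_k count ground terms of depth at most k. Each non-constant term of depth ≤ k is some function symbol applied to depth-≤(k−1) arguments, giving N_k = 2 + N_{k-1}^2 + N_{k-1}.
N_0 = 2
N_1 = 2 + 2^2 + 2 = 8
N_2 = 2 + 8^2 + 8 = 74

74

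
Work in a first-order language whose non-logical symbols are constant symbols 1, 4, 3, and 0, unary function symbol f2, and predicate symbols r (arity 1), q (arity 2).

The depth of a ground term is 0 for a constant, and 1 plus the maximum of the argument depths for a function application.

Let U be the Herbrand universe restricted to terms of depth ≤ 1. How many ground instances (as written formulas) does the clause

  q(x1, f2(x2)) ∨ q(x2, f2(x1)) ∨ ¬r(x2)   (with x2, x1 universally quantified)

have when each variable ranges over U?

Ground terms of depth ≤ 1:
  Let N_k = |{terms of depth ≤ k}|. Then N_0 = 4 and N_k = 4 + N_{k-1} for k ≥ 1 (one summand per function symbol, arity giving the exponent).
  N_0 = 4
  N_1 = 4 + 4 = 8
  Explicitly: 1, 4, 3, 0, f2(1), f2(4), f2(3), f2(0).
So there are 8 ground terms available for substitution.
There are 2 variables to instantiate (x2, x1), each occurring in at least one literal, so different choices give different ground instances.
Number of ground instances = 8^2 = 64.

64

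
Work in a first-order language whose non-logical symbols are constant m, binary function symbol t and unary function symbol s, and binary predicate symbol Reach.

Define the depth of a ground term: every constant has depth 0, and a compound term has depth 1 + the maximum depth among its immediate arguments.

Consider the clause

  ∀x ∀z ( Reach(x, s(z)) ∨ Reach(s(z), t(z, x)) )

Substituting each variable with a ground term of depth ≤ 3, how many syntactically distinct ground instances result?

Ground terms of depth ≤ 3:
  If N_k denotes the number of depth-≤k ground terms, the 1 constant gives N_0 = 1, and each function symbol of arity r contributes N_{k-1}^r new terms at level k: N_k = 1 + N_{k-1}^2 + N_{k-1}.
  N_0 = 1
  N_1 = 1 + 1^2 + 1 = 3
  N_2 = 1 + 3^2 + 3 = 13
  N_3 = 1 + 13^2 + 13 = 183
So there are 183 ground terms available for substitution.
The clause has 2 distinct variables (x, z), each appearing in the body. In the free term algebra distinct substitutions yield syntactically distinct ground instances.
Number of ground instances = 183^2 = 33489.

33489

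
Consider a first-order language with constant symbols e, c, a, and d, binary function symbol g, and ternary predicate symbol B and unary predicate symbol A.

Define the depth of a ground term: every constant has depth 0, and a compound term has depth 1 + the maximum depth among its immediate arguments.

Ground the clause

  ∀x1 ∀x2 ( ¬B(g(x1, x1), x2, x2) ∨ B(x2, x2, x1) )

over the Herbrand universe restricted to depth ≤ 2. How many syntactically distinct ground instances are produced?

Ground terms of depth ≤ 2:
  Let N_k count ground terms of depth at most k. Each non-constant term of depth ≤ k is some function symbol applied to depth-≤(k−1) arguments, giving N_k = 4 + N_{k-1}^2.
  N_0 = 4
  N_1 = 4 + 4^2 = 20
  N_2 = 4 + 20^2 = 404
So there are 404 ground terms available for substitution.
Each of x1, x2 ranges independently over the available ground terms, and distinct assignments produce distinct instances.
Number of ground instances = 404^2 = 163216.

163216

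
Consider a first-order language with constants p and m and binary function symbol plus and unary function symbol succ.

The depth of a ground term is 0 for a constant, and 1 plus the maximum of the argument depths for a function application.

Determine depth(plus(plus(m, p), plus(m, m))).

depth(plus(m, p)) = 1 + max(0, 0) = 1
depth(plus(m, m)) = 1 + max(0, 0) = 1
depth(plus(plus(m, p), plus(m, m))) = 1 + max(1, 1) = 2

2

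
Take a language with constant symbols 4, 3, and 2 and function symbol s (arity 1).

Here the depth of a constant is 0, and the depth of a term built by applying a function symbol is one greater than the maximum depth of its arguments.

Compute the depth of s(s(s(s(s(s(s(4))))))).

depth(s(4)) = 1 + depth(4) = 1 + 0 = 1
depth(s(s(4))) = 1 + depth(s(4)) = 1 + 1 = 2
depth(s(s(s(4)))) = 1 + depth(s(s(4))) = 1 + 2 = 3
depth(s(s(s(s(4))))) = 1 + depth(s(s(s(4)))) = 1 + 3 = 4
depth(s(s(s(s(s(4)))))) = 1 + depth(s(s(s(s(4))))) = 1 + 4 = 5
depth(s(s(s(s(s(s(4))))))) = 1 + depth(s(s(s(s(s(4)))))) = 1 + 5 = 6
depth(s(s(s(s(s(s(s(4)))))))) = 1 + depth(s(s(s(s(s(s(4))))))) = 1 + 6 = 7

7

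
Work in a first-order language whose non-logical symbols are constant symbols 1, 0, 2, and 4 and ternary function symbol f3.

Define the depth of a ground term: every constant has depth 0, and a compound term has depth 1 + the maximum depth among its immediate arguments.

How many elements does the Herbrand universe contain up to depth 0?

4

Let N_k count ground terms of depth at most k. Each non-constant term of depth ≤ k is some function symbol applied to depth-≤(k−1) arguments, giving N_k = 4 + N_{k-1}^3.
N_0 = 4
Explicitly: 1, 0, 2, 4.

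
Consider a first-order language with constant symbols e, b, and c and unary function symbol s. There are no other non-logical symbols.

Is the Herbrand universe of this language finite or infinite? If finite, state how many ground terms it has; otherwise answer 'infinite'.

infinite

The signature has at least one function symbol (s, arity 1) and at least one constant (e).
Iterating s gives infinitely many distinct ground terms: e, s(e), s(s(e)), ...
So the Herbrand universe is infinite.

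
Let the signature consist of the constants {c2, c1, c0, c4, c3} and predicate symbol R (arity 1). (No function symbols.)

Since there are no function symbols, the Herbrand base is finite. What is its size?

5

With no function symbols, the Herbrand universe is just the 5 constants.
Ground atoms per predicate: R: 5.
Herbrand base size = 5 = 5.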